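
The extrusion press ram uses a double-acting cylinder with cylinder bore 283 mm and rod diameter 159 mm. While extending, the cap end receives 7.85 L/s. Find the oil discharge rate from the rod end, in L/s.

Cap-side area A_cap = π/4 × (283 mm)² = 62900 mm^2
Rod-side annular area A_ann = π/4 × (283² − 159²) = 43050 mm^2
Piston speed v = Q_in/A_cap; rod-end outflow Q_out = v × A_ann = Q_in × A_ann/A_cap.

Q_out ≈ 5.37 L/s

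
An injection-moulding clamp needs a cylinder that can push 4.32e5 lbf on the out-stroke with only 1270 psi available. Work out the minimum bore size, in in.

D ≈ 20.8 in

Extension force acts on the full piston face: F = P × (π/4)D².
D = √(4F / (πP)) = √(4 × 4.32e5 lbf / (π × 1270 psi))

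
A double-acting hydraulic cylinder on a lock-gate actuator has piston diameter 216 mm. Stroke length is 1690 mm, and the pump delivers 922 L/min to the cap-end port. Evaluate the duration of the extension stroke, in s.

t ≈ 4.03 s

Cap-side area A_cap = π/4 × (216 mm)² = 36640 mm^2
Swept volume V = A × L; t = V / Q = A·L / Q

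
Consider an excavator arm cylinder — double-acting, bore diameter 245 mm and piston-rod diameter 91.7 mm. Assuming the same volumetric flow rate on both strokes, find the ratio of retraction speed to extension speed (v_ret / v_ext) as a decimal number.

v_ret/v_ext ≈ 1.16

Cap-side area A_cap = π/4 × (245 mm)² = 47140 mm^2
Rod-side annular area A_ann = π/4 × (245² − 91.7²) = 40540 mm^2
For equal Q, v ∝ 1/A, so v_ret/v_ext = A_cap/A_ann.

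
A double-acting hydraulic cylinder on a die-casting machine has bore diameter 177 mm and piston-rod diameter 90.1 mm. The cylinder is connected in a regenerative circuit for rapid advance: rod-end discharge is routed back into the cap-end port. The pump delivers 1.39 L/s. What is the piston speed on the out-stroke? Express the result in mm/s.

v ≈ 218 mm/s

In regeneration the rod-end outflow joins the pump flow into the cap end, so the net volume the pump must supply per unit advance equals the rod cross-section area.
Rod cross-section A_rod = π/4 × (90.1 mm)² = 6376 mm^2
v = Q_pump / A_rod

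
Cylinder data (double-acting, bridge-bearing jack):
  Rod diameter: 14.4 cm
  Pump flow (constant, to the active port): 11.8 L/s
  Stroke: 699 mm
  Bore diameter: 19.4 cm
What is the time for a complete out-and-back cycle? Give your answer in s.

Cap-side area A_cap = π/4 × (19.4 cm)² = 295.6 cm^2
Rod-side annular area A_ann = π/4 × (19.4² − 14.4²) = 132.7 cm^2
t_ext = A_cap·L/Q = 1.751 s
t_ret = A_ann·L/Q = 0.7863 s
t_cycle = t_ext + t_ret

t ≈ 2.54 s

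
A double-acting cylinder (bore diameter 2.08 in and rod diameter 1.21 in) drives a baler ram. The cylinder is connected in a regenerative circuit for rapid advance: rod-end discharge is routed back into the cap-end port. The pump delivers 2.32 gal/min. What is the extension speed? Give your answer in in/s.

v ≈ 7.77 in/s

In regeneration the rod-end outflow joins the pump flow into the cap end, so the net volume the pump must supply per unit advance equals the rod cross-section area.
Rod cross-section A_rod = π/4 × (1.21 in)² = 1.150 in^2
v = Q_pump / A_rod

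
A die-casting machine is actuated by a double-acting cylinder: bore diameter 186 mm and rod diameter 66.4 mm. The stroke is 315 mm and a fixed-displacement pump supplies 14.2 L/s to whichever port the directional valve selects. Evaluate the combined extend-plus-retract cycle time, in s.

t ≈ 1.13 s

Cap-side area A_cap = π/4 × (186 mm)² = 27170 mm^2
Rod-side annular area A_ann = π/4 × (186² − 66.4²) = 23710 mm^2
t_ext = A_cap·L/Q = 0.6028 s
t_ret = A_ann·L/Q = 0.5259 s
t_cycle = t_ext + t_ret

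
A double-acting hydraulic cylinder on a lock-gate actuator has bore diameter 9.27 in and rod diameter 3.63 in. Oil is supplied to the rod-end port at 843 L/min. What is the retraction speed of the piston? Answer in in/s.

v ≈ 15.0 in/s

Rod-side annular area A_ann = π/4 × (9.27² − 3.63²) = 57.14 in^2
Flow into the rod-end port fills the annular volume.
v = Q / A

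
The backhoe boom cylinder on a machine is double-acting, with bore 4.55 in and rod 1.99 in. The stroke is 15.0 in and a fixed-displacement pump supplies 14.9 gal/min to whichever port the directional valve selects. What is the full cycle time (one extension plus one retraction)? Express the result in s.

Cap-side area A_cap = π/4 × (4.55 in)² = 16.26 in^2
Rod-side annular area A_ann = π/4 × (4.55² − 1.99²) = 13.15 in^2
t_ext = A_cap·L/Q = 4.252 s
t_ret = A_ann·L/Q = 3.438 s
t_cycle = t_ext + t_ret

t ≈ 7.69 s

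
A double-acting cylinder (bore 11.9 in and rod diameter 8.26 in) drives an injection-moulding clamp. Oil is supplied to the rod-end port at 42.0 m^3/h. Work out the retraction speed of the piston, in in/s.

Rod-side annular area A_ann = π/4 × (11.9² − 8.26²) = 57.63 in^2
Flow into the rod-end port fills the annular volume.
v = Q / A

v ≈ 12.4 in/s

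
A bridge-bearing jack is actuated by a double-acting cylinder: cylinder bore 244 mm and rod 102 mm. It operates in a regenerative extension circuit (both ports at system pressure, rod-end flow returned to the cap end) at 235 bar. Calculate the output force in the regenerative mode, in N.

With equal pressure on both faces, forces on the annular region cancel; the net push is pressure × rod cross-section.
Rod cross-section A_rod = π/4 × (102 mm)² = 8171 mm^2
F = P × A_rod

F ≈ 1.92e5 N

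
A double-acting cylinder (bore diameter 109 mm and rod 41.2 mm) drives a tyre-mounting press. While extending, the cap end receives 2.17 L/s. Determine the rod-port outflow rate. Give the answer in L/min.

Cap-side area A_cap = π/4 × (109 mm)² = 9331 mm^2
Rod-side annular area A_ann = π/4 × (109² − 41.2²) = 7998 mm^2
Piston speed v = Q_in/A_cap; rod-end outflow Q_out = v × A_ann = Q_in × A_ann/A_cap.

Q_out ≈ 112 L/min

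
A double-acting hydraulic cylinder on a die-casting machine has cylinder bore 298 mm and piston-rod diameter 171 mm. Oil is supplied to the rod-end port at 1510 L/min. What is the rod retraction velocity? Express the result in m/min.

Rod-side annular area A_ann = π/4 × (298² − 171²) = 46780 mm^2
Flow into the rod-end port fills the annular volume.
v = Q / A

v ≈ 32.3 m/min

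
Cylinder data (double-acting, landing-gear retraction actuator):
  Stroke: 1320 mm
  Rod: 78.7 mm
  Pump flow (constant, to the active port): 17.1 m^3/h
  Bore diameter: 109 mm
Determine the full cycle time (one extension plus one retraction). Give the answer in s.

t ≈ 3.83 s

Cap-side area A_cap = π/4 × (109 mm)² = 9331 mm^2
Rod-side annular area A_ann = π/4 × (109² − 78.7²) = 4467 mm^2
t_ext = A_cap·L/Q = 2.593 s
t_ret = A_ann·L/Q = 1.241 s
t_cycle = t_ext + t_ret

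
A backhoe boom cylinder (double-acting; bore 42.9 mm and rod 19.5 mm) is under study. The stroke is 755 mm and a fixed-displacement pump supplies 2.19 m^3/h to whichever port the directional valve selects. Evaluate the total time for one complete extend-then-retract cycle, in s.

Cap-side area A_cap = π/4 × (42.9 mm)² = 1445 mm^2
Rod-side annular area A_ann = π/4 × (42.9² − 19.5²) = 1147 mm^2
t_ext = A_cap·L/Q = 1.794 s
t_ret = A_ann·L/Q = 1.423 s
t_cycle = t_ext + t_ret

t ≈ 3.22 s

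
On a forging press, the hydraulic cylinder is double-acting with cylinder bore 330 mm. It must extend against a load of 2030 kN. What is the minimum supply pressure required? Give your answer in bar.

Cap-side area A_cap = π/4 × (330 mm)² = 85530 mm^2
P = F / A = 2030 kN / A

P ≈ 237 bar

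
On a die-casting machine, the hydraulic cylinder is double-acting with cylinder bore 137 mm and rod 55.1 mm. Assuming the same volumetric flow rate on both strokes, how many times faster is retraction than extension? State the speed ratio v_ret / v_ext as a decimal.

Cap-side area A_cap = π/4 × (137 mm)² = 14740 mm^2
Rod-side annular area A_ann = π/4 × (137² − 55.1²) = 12360 mm^2
For equal Q, v ∝ 1/A, so v_ret/v_ext = A_cap/A_ann.

v_ret/v_ext ≈ 1.19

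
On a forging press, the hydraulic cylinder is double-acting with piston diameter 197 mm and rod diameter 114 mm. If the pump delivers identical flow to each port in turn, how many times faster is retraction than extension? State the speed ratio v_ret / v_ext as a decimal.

Cap-side area A_cap = π/4 × (197 mm)² = 30480 mm^2
Rod-side annular area A_ann = π/4 × (197² − 114²) = 20270 mm^2
For equal Q, v ∝ 1/A, so v_ret/v_ext = A_cap/A_ann.

v_ret/v_ext ≈ 1.50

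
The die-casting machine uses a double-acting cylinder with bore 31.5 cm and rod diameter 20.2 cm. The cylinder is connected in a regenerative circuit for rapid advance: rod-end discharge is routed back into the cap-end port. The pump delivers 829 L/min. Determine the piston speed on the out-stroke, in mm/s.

In regeneration the rod-end outflow joins the pump flow into the cap end, so the net volume the pump must supply per unit advance equals the rod cross-section area.
Rod cross-section A_rod = π/4 × (20.2 cm)² = 320.5 cm^2
v = Q_pump / A_rod

v ≈ 431 mm/s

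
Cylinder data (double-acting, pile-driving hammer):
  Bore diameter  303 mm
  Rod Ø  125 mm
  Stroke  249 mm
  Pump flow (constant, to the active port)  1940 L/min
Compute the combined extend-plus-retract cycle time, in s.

Cap-side area A_cap = π/4 × (303 mm)² = 72110 mm^2
Rod-side annular area A_ann = π/4 × (303² − 125²) = 59830 mm^2
t_ext = A_cap·L/Q = 0.5553 s
t_ret = A_ann·L/Q = 0.4608 s
t_cycle = t_ext + t_ret

t ≈ 1.02 s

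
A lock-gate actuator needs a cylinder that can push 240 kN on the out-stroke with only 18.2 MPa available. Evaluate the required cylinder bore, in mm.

Extension force acts on the full piston face: F = P × (π/4)D².
D = √(4F / (πP)) = √(4 × 240 kN / (π × 18.2 MPa))

D ≈ 130 mm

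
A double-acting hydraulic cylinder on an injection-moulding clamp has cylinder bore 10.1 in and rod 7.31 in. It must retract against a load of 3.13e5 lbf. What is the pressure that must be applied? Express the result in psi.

Rod-side annular area A_ann = π/4 × (10.1² − 7.31²) = 38.15 in^2
Retraction: pressure acts on the annular area.
P = F / A = 3.13e5 lbf / A

P ≈ 8200 psi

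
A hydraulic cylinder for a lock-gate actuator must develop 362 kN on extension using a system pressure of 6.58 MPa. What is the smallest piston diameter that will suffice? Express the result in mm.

Extension force acts on the full piston face: F = P × (π/4)D².
D = √(4F / (πP)) = √(4 × 362 kN / (π × 6.58 MPa))

D ≈ 265 mm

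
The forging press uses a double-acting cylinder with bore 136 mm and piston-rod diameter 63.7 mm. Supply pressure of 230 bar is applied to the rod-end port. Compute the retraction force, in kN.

Rod-side annular area A_ann = π/4 × (136² − 63.7²) = 11340 mm^2
On retraction the pressure acts on the annular area (bore minus rod).
F = P × A_ann

F ≈ 261 kN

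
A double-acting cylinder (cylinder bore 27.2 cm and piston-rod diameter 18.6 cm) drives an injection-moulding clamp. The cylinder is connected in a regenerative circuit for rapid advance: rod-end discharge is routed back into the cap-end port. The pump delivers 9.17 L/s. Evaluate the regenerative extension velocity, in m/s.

v ≈ 0.337 m/s

In regeneration the rod-end outflow joins the pump flow into the cap end, so the net volume the pump must supply per unit advance equals the rod cross-section area.
Rod cross-section A_rod = π/4 × (18.6 cm)² = 271.7 cm^2
v = Q_pump / A_rod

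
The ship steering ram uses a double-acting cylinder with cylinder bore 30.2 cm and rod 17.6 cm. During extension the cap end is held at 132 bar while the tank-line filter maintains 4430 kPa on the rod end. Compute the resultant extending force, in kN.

Cap-side area A_cap = π/4 × (30.2 cm)² = 716.3 cm^2
Rod-side annular area A_ann = π/4 × (30.2² − 17.6²) = 473.0 cm^2
Net thrust = P_cap·A_cap − P_rod·A_ann = 945.5 kN − 209.6 kN

F ≈ 736 kN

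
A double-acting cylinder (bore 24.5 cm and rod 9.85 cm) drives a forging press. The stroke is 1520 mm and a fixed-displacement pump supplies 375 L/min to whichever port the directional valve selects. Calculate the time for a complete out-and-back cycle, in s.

t ≈ 21.1 s

Cap-side area A_cap = π/4 × (24.5 cm)² = 471.4 cm^2
Rod-side annular area A_ann = π/4 × (24.5² − 9.85²) = 395.2 cm^2
t_ext = A_cap·L/Q = 11.47 s
t_ret = A_ann·L/Q = 9.612 s
t_cycle = t_ext + t_ret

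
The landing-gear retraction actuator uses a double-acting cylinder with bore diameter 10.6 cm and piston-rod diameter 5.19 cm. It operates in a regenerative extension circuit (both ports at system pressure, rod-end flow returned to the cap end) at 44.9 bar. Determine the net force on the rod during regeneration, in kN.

With equal pressure on both faces, forces on the annular region cancel; the net push is pressure × rod cross-section.
Rod cross-section A_rod = π/4 × (5.19 cm)² = 21.16 cm^2
F = P × A_rod

F ≈ 9.50 kN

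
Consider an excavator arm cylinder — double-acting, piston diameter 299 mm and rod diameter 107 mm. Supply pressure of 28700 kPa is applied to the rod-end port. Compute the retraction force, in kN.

Rod-side annular area A_ann = π/4 × (299² − 107²) = 61220 mm^2
On retraction the pressure acts on the annular area (bore minus rod).
F = P × A_ann

F ≈ 1760 kN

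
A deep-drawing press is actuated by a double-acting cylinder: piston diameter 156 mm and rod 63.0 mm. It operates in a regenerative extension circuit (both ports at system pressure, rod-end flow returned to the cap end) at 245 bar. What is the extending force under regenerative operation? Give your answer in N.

F ≈ 76400 N

With equal pressure on both faces, forces on the annular region cancel; the net push is pressure × rod cross-section.
Rod cross-section A_rod = π/4 × (63.0 mm)² = 3117 mm^2
F = P × A_rod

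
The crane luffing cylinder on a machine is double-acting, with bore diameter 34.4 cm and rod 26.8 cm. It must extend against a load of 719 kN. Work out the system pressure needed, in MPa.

P ≈ 7.74 MPa

Cap-side area A_cap = π/4 × (34.4 cm)² = 929.4 cm^2
P = F / A = 719 kN / A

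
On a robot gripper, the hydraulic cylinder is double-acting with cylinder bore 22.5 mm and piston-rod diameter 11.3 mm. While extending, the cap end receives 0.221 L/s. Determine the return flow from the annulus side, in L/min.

Cap-side area A_cap = π/4 × (22.5 mm)² = 397.6 mm^2
Rod-side annular area A_ann = π/4 × (22.5² − 11.3²) = 297.3 mm^2
Piston speed v = Q_in/A_cap; rod-end outflow Q_out = v × A_ann = Q_in × A_ann/A_cap.

Q_out ≈ 9.92 L/min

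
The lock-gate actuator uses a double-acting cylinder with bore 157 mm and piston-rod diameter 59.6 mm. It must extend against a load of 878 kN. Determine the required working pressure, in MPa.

P ≈ 45.4 MPa

Cap-side area A_cap = π/4 × (157 mm)² = 19360 mm^2
P = F / A = 878 kN / A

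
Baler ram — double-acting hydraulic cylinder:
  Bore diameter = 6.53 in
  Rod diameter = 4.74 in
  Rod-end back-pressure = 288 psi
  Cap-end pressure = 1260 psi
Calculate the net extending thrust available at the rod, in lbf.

F ≈ 37600 lbf

Cap-side area A_cap = π/4 × (6.53 in)² = 33.49 in^2
Rod-side annular area A_ann = π/4 × (6.53² − 4.74²) = 15.84 in^2
Net thrust = P_cap·A_cap − P_rod·A_ann = 42200 lbf − 4563 lbf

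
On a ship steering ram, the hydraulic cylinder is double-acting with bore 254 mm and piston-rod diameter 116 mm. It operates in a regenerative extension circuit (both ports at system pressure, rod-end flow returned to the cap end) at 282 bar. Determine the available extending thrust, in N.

With equal pressure on both faces, forces on the annular region cancel; the net push is pressure × rod cross-section.
Rod cross-section A_rod = π/4 × (116 mm)² = 10570 mm^2
F = P × A_rod

F ≈ 2.98e5 N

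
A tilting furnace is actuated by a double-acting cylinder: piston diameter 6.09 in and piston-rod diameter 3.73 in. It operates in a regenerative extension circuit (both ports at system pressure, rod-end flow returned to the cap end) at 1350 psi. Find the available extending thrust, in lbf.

With equal pressure on both faces, forces on the annular region cancel; the net push is pressure × rod cross-section.
Rod cross-section A_rod = π/4 × (3.73 in)² = 10.93 in^2
F = P × A_rod

F ≈ 14800 lbf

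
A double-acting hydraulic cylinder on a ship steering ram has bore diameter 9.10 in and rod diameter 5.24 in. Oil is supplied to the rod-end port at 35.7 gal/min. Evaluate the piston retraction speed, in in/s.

v ≈ 3.16 in/s

Rod-side annular area A_ann = π/4 × (9.10² − 5.24²) = 43.47 in^2
Flow into the rod-end port fills the annular volume.
v = Q / A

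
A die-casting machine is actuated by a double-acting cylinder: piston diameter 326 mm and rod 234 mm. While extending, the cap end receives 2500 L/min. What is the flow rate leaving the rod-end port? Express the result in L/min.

Cap-side area A_cap = π/4 × (326 mm)² = 83470 mm^2
Rod-side annular area A_ann = π/4 × (326² − 234²) = 40460 mm^2
Piston speed v = Q_in/A_cap; rod-end outflow Q_out = v × A_ann = Q_in × A_ann/A_cap.

Q_out ≈ 1210 L/min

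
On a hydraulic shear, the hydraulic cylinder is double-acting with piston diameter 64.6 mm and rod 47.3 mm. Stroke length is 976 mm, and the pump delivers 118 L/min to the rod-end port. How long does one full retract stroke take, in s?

Rod-side annular area A_ann = π/4 × (64.6² − 47.3²) = 1520 mm^2
Swept volume V = A × L; t = V / Q = A·L / Q

t ≈ 0.755 s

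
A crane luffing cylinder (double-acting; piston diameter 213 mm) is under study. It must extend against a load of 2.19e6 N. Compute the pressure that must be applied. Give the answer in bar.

Cap-side area A_cap = π/4 × (213 mm)² = 35630 mm^2
P = F / A = 2.19e6 N / A

P ≈ 615 bar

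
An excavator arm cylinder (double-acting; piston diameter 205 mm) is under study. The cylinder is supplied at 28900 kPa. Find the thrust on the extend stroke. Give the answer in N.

F ≈ 9.54e5 N

Cap-side area A_cap = π/4 × (205 mm)² = 33010 mm^2
F = P × A_cap = 28900 kPa × A_cap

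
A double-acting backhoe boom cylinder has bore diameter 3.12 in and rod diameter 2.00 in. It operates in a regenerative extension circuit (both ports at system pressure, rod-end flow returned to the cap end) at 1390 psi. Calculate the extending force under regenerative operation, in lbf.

F ≈ 4370 lbf

With equal pressure on both faces, forces on the annular region cancel; the net push is pressure × rod cross-section.
Rod cross-section A_rod = π/4 × (2.00 in)² = 3.142 in^2
F = P × A_rod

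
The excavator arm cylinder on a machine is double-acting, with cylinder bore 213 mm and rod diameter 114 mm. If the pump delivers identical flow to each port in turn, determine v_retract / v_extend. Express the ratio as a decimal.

Cap-side area A_cap = π/4 × (213 mm)² = 35630 mm^2
Rod-side annular area A_ann = π/4 × (213² − 114²) = 25430 mm^2
For equal Q, v ∝ 1/A, so v_ret/v_ext = A_cap/A_ann.

v_ret/v_ext ≈ 1.40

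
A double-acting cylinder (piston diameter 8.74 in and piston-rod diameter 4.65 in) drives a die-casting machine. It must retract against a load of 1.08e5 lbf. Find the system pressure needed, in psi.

Rod-side annular area A_ann = π/4 × (8.74² − 4.65²) = 43.01 in^2
Retraction: pressure acts on the annular area.
P = F / A = 1.08e5 lbf / A

P ≈ 2510 psi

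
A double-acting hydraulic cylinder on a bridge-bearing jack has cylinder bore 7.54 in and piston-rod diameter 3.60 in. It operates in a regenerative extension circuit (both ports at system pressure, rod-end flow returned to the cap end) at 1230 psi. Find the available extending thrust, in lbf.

With equal pressure on both faces, forces on the annular region cancel; the net push is pressure × rod cross-section.
Rod cross-section A_rod = π/4 × (3.60 in)² = 10.18 in^2
F = P × A_rod

F ≈ 12500 lbf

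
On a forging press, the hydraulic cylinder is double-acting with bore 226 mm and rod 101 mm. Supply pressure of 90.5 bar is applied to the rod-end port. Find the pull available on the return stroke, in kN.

F ≈ 291 kN

Rod-side annular area A_ann = π/4 × (226² − 101²) = 32100 mm^2
On retraction the pressure acts on the annular area (bore minus rod).
F = P × A_ann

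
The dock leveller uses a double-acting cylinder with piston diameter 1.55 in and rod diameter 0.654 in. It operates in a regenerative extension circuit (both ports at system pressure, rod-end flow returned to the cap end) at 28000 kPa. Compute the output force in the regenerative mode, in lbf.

F ≈ 1360 lbf

With equal pressure on both faces, forces on the annular region cancel; the net push is pressure × rod cross-section.
Rod cross-section A_rod = π/4 × (0.654 in)² = 0.3359 in^2
F = P × A_rod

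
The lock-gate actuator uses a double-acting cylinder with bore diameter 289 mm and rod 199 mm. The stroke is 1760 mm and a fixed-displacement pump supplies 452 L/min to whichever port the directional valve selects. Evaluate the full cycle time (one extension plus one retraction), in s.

Cap-side area A_cap = π/4 × (289 mm)² = 65600 mm^2
Rod-side annular area A_ann = π/4 × (289² − 199²) = 34490 mm^2
t_ext = A_cap·L/Q = 15.33 s
t_ret = A_ann·L/Q = 8.059 s
t_cycle = t_ext + t_ret

t ≈ 23.4 s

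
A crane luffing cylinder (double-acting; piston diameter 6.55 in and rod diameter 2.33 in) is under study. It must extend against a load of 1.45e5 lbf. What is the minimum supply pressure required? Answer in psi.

Cap-side area A_cap = π/4 × (6.55 in)² = 33.70 in^2
P = F / A = 1.45e5 lbf / A

P ≈ 4300 psi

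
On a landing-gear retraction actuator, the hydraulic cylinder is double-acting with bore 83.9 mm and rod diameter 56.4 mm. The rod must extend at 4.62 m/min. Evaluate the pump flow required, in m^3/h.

Q ≈ 1.53 m^3/h

Cap-side area A_cap = π/4 × (83.9 mm)² = 5529 mm^2
Q = A × v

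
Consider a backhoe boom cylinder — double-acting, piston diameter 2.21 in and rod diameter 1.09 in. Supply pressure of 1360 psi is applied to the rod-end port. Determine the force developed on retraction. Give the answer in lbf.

Rod-side annular area A_ann = π/4 × (2.21² − 1.09²) = 2.903 in^2
On retraction the pressure acts on the annular area (bore minus rod).
F = P × A_ann

F ≈ 3950 lbf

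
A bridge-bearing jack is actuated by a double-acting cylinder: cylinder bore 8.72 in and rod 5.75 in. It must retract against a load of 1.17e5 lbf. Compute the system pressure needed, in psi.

P ≈ 3470 psi

Rod-side annular area A_ann = π/4 × (8.72² − 5.75²) = 33.75 in^2
Retraction: pressure acts on the annular area.
P = F / A = 1.17e5 lbf / A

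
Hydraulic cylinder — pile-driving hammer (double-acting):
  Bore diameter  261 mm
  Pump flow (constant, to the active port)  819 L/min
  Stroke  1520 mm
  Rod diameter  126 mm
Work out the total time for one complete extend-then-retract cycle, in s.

t ≈ 10.5 s

Cap-side area A_cap = π/4 × (261 mm)² = 53500 mm^2
Rod-side annular area A_ann = π/4 × (261² − 126²) = 41030 mm^2
t_ext = A_cap·L/Q = 5.958 s
t_ret = A_ann·L/Q = 4.569 s
t_cycle = t_ext + t_ret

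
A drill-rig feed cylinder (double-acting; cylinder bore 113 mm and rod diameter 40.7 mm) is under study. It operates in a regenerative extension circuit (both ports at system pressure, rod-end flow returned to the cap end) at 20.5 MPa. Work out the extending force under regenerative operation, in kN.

F ≈ 26.7 kN

With equal pressure on both faces, forces on the annular region cancel; the net push is pressure × rod cross-section.
Rod cross-section A_rod = π/4 × (40.7 mm)² = 1301 mm^2
F = P × A_rod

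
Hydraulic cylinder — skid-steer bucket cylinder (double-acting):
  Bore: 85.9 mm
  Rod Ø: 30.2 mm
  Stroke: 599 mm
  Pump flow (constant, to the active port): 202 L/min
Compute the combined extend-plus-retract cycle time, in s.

t ≈ 1.93 s

Cap-side area A_cap = π/4 × (85.9 mm)² = 5795 mm^2
Rod-side annular area A_ann = π/4 × (85.9² − 30.2²) = 5079 mm^2
t_ext = A_cap·L/Q = 1.031 s
t_ret = A_ann·L/Q = 0.9037 s
t_cycle = t_ext + t_ret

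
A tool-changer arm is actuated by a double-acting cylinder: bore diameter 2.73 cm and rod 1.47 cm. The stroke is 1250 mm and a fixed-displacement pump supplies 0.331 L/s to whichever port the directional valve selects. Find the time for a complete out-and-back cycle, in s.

Cap-side area A_cap = π/4 × (2.73 cm)² = 5.853 cm^2
Rod-side annular area A_ann = π/4 × (2.73² − 1.47²) = 4.156 cm^2
t_ext = A_cap·L/Q = 2.211 s
t_ret = A_ann·L/Q = 1.570 s
t_cycle = t_ext + t_ret

t ≈ 3.78 s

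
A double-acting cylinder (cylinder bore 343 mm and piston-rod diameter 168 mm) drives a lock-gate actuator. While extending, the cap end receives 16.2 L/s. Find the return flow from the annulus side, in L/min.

Q_out ≈ 739 L/min

Cap-side area A_cap = π/4 × (343 mm)² = 92400 mm^2
Rod-side annular area A_ann = π/4 × (343² − 168²) = 70230 mm^2
Piston speed v = Q_in/A_cap; rod-end outflow Q_out = v × A_ann = Q_in × A_ann/A_cap.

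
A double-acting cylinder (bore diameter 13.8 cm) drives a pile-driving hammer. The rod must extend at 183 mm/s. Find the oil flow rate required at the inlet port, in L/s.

Q ≈ 2.74 L/s

Cap-side area A_cap = π/4 × (13.8 cm)² = 149.6 cm^2
Q = A × v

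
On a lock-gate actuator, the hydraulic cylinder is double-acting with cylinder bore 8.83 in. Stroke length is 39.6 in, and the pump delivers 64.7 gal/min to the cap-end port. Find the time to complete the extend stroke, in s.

t ≈ 9.74 s

Cap-side area A_cap = π/4 × (8.83 in)² = 61.24 in^2
Swept volume V = A × L; t = V / Q = A·L / Q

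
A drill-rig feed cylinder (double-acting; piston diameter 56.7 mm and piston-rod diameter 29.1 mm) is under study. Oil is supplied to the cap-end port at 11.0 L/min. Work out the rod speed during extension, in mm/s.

v ≈ 72.6 mm/s

Cap-side area A_cap = π/4 × (56.7 mm)² = 2525 mm^2
v = Q / A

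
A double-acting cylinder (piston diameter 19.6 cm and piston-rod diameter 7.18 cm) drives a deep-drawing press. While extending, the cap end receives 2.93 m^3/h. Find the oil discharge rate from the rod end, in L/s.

Q_out ≈ 0.705 L/s

Cap-side area A_cap = π/4 × (19.6 cm)² = 301.7 cm^2
Rod-side annular area A_ann = π/4 × (19.6² − 7.18²) = 261.2 cm^2
Piston speed v = Q_in/A_cap; rod-end outflow Q_out = v × A_ann = Q_in × A_ann/A_cap.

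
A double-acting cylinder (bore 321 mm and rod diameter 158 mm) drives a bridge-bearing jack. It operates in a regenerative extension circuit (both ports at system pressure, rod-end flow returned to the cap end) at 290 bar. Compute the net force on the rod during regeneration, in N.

With equal pressure on both faces, forces on the annular region cancel; the net push is pressure × rod cross-section.
Rod cross-section A_rod = π/4 × (158 mm)² = 19610 mm^2
F = P × A_rod

F ≈ 5.69e5 N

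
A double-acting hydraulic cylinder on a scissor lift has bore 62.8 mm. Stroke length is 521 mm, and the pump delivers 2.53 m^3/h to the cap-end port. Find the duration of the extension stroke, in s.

t ≈ 2.30 s

Cap-side area A_cap = π/4 × (62.8 mm)² = 3097 mm^2
Swept volume V = A × L; t = V / Q = A·L / Q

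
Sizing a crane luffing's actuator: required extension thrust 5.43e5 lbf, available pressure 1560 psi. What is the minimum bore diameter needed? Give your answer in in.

Extension force acts on the full piston face: F = P × (π/4)D².
D = √(4F / (πP)) = √(4 × 5.43e5 lbf / (π × 1560 psi))

D ≈ 21.1 in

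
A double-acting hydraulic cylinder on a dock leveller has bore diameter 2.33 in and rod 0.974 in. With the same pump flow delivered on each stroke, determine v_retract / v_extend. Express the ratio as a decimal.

v_ret/v_ext ≈ 1.21

Cap-side area A_cap = π/4 × (2.33 in)² = 4.264 in^2
Rod-side annular area A_ann = π/4 × (2.33² − 0.974²) = 3.519 in^2
For equal Q, v ∝ 1/A, so v_ret/v_ext = A_cap/A_ann.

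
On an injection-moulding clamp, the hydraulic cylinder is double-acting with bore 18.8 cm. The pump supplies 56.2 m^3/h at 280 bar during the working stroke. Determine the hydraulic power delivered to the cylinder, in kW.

W ≈ 437 kW

Hydraulic power = P × Q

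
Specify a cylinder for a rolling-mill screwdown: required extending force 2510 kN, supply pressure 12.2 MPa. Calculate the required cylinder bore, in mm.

D ≈ 512 mm

Extension force acts on the full piston face: F = P × (π/4)D².
D = √(4F / (πP)) = √(4 × 2510 kN / (π × 12.2 MPa))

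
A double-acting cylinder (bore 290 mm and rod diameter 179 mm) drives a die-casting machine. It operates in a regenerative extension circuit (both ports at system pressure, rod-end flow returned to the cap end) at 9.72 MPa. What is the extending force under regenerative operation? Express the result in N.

With equal pressure on both faces, forces on the annular region cancel; the net push is pressure × rod cross-section.
Rod cross-section A_rod = π/4 × (179 mm)² = 25160 mm^2
F = P × A_rod

F ≈ 2.45e5 N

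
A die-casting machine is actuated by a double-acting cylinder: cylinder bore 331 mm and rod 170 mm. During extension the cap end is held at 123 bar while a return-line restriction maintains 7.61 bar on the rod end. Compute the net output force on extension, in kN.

Cap-side area A_cap = π/4 × (331 mm)² = 86050 mm^2
Rod-side annular area A_ann = π/4 × (331² − 170²) = 63350 mm^2
Net thrust = P_cap·A_cap − P_rod·A_ann = 1058 kN − 48.21 kN

F ≈ 1010 kN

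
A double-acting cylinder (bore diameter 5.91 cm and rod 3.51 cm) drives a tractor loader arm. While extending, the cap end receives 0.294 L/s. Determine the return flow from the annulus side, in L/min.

Cap-side area A_cap = π/4 × (5.91 cm)² = 27.43 cm^2
Rod-side annular area A_ann = π/4 × (5.91² − 3.51²) = 17.76 cm^2
Piston speed v = Q_in/A_cap; rod-end outflow Q_out = v × A_ann = Q_in × A_ann/A_cap.

Q_out ≈ 11.4 L/min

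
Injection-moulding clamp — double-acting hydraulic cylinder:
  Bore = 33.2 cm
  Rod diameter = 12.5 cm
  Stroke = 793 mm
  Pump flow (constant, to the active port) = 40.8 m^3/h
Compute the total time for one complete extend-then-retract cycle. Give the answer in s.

Cap-side area A_cap = π/4 × (33.2 cm)² = 865.7 cm^2
Rod-side annular area A_ann = π/4 × (33.2² − 12.5²) = 743.0 cm^2
t_ext = A_cap·L/Q = 6.057 s
t_ret = A_ann·L/Q = 5.199 s
t_cycle = t_ext + t_ret

t ≈ 11.3 s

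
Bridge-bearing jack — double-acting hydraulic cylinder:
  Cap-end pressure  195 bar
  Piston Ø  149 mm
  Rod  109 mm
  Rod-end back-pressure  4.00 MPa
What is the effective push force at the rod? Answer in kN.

Cap-side area A_cap = π/4 × (149 mm)² = 17440 mm^2
Rod-side annular area A_ann = π/4 × (149² − 109²) = 8105 mm^2
Net thrust = P_cap·A_cap − P_rod·A_ann = 340.0 kN − 32.42 kN

F ≈ 308 kN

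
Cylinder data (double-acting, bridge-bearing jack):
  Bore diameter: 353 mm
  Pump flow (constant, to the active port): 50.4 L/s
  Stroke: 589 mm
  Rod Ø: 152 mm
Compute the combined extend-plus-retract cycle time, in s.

t ≈ 2.08 s

Cap-side area A_cap = π/4 × (353 mm)² = 97870 mm^2
Rod-side annular area A_ann = π/4 × (353² − 152²) = 79720 mm^2
t_ext = A_cap·L/Q = 1.144 s
t_ret = A_ann·L/Q = 0.9317 s
t_cycle = t_ext + t_ret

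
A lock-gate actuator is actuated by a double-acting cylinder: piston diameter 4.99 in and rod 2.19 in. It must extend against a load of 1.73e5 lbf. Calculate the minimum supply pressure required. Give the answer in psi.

P ≈ 8850 psi

Cap-side area A_cap = π/4 × (4.99 in)² = 19.56 in^2
P = F / A = 1.73e5 lbf / A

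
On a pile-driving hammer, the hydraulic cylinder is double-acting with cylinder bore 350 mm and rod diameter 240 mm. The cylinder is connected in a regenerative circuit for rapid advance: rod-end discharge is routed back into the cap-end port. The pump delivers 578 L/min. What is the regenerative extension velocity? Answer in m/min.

v ≈ 12.8 m/min

In regeneration the rod-end outflow joins the pump flow into the cap end, so the net volume the pump must supply per unit advance equals the rod cross-section area.
Rod cross-section A_rod = π/4 × (240 mm)² = 45240 mm^2
v = Q_pump / A_rod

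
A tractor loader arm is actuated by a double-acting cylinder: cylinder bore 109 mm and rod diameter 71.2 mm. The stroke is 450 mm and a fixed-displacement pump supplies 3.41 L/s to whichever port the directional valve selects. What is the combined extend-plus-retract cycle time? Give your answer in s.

Cap-side area A_cap = π/4 × (109 mm)² = 9331 mm^2
Rod-side annular area A_ann = π/4 × (109² − 71.2²) = 5350 mm^2
t_ext = A_cap·L/Q = 1.231 s
t_ret = A_ann·L/Q = 0.7060 s
t_cycle = t_ext + t_ret

t ≈ 1.94 s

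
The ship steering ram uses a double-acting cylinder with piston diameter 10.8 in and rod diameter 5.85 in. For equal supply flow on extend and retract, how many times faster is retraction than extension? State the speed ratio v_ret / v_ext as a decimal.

Cap-side area A_cap = π/4 × (10.8 in)² = 91.61 in^2
Rod-side annular area A_ann = π/4 × (10.8² − 5.85²) = 64.73 in^2
For equal Q, v ∝ 1/A, so v_ret/v_ext = A_cap/A_ann.

v_ret/v_ext ≈ 1.42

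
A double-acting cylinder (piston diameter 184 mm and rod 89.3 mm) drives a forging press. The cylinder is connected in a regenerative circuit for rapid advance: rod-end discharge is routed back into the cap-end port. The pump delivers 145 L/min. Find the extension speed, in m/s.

In regeneration the rod-end outflow joins the pump flow into the cap end, so the net volume the pump must supply per unit advance equals the rod cross-section area.
Rod cross-section A_rod = π/4 × (89.3 mm)² = 6263 mm^2
v = Q_pump / A_rod

v ≈ 0.386 m/s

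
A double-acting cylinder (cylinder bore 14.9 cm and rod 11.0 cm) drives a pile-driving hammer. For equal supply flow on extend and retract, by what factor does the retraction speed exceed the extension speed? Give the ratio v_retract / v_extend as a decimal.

Cap-side area A_cap = π/4 × (14.9 cm)² = 174.4 cm^2
Rod-side annular area A_ann = π/4 × (14.9² − 11.0²) = 79.33 cm^2
For equal Q, v ∝ 1/A, so v_ret/v_ext = A_cap/A_ann.

v_ret/v_ext ≈ 2.20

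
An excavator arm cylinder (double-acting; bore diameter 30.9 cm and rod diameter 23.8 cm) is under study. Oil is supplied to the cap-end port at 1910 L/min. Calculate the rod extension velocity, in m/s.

Cap-side area A_cap = π/4 × (30.9 cm)² = 749.9 cm^2
v = Q / A

v ≈ 0.424 m/s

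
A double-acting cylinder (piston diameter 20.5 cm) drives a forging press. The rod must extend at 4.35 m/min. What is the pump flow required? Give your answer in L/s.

Cap-side area A_cap = π/4 × (20.5 cm)² = 330.1 cm^2
Q = A × v

Q ≈ 2.39 L/s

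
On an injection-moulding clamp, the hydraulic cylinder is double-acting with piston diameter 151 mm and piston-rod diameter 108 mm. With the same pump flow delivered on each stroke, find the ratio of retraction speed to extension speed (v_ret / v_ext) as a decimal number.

Cap-side area A_cap = π/4 × (151 mm)² = 17910 mm^2
Rod-side annular area A_ann = π/4 × (151² − 108²) = 8747 mm^2
For equal Q, v ∝ 1/A, so v_ret/v_ext = A_cap/A_ann.

v_ret/v_ext ≈ 2.05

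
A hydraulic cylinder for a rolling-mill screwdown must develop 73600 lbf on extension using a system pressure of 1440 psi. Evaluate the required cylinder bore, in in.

D ≈ 8.07 in

Extension force acts on the full piston face: F = P × (π/4)D².
D = √(4F / (πP)) = √(4 × 73600 lbf / (π × 1440 psi))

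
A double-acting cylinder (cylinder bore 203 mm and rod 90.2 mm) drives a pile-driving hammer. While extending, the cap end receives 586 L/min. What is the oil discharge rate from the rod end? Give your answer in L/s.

Cap-side area A_cap = π/4 × (203 mm)² = 32370 mm^2
Rod-side annular area A_ann = π/4 × (203² − 90.2²) = 25980 mm^2
Piston speed v = Q_in/A_cap; rod-end outflow Q_out = v × A_ann = Q_in × A_ann/A_cap.

Q_out ≈ 7.84 L/s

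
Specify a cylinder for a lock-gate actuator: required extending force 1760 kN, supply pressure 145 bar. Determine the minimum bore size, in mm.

Extension force acts on the full piston face: F = P × (π/4)D².
D = √(4F / (πP)) = √(4 × 1760 kN / (π × 145 bar))

D ≈ 393 mm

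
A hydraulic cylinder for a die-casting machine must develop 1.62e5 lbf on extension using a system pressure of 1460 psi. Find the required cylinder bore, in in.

Extension force acts on the full piston face: F = P × (π/4)D².
D = √(4F / (πP)) = √(4 × 1.62e5 lbf / (π × 1460 psi))

D ≈ 11.9 in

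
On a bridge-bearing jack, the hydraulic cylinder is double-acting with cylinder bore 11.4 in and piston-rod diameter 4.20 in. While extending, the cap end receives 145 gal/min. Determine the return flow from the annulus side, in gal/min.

Q_out ≈ 125 gal/min

Cap-side area A_cap = π/4 × (11.4 in)² = 102.1 in^2
Rod-side annular area A_ann = π/4 × (11.4² − 4.20²) = 88.22 in^2
Piston speed v = Q_in/A_cap; rod-end outflow Q_out = v × A_ann = Q_in × A_ann/A_cap.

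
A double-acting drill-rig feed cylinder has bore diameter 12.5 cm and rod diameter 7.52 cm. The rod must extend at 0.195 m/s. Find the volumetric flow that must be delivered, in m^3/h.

Cap-side area A_cap = π/4 × (12.5 cm)² = 122.7 cm^2
Q = A × v

Q ≈ 8.61 m^3/h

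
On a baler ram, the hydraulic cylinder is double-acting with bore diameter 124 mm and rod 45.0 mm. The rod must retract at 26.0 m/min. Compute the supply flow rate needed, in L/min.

Rod-side annular area A_ann = π/4 × (124² − 45.0²) = 10490 mm^2
Q = A × v

Q ≈ 273 L/min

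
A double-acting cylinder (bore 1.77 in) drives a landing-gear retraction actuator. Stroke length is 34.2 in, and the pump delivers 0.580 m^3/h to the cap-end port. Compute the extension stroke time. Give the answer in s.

t ≈ 8.56 s

Cap-side area A_cap = π/4 × (1.77 in)² = 2.461 in^2
Swept volume V = A × L; t = V / Q = A·L / Q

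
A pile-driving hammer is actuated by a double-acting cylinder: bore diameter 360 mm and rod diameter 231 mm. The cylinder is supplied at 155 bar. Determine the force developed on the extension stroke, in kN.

Cap-side area A_cap = π/4 × (360 mm)² = 1.018e5 mm^2
F = P × A_cap = 155 bar × A_cap

F ≈ 1580 kN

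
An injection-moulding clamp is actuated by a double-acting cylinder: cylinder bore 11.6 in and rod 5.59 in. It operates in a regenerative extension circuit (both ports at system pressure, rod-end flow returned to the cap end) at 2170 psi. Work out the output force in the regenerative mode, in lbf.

F ≈ 53300 lbf

With equal pressure on both faces, forces on the annular region cancel; the net push is pressure × rod cross-section.
Rod cross-section A_rod = π/4 × (5.59 in)² = 24.54 in^2
F = P × A_rod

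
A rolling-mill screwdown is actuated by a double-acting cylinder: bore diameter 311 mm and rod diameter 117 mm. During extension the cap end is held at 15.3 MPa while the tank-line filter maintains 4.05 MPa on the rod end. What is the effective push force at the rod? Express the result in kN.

F ≈ 898 kN

Cap-side area A_cap = π/4 × (311 mm)² = 75960 mm^2
Rod-side annular area A_ann = π/4 × (311² − 117²) = 65210 mm^2
Net thrust = P_cap·A_cap − P_rod·A_ann = 1162 kN − 264.1 kN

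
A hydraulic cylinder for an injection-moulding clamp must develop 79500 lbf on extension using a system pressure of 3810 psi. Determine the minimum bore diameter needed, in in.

Extension force acts on the full piston face: F = P × (π/4)D².
D = √(4F / (πP)) = √(4 × 79500 lbf / (π × 3810 psi))

D ≈ 5.15 in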